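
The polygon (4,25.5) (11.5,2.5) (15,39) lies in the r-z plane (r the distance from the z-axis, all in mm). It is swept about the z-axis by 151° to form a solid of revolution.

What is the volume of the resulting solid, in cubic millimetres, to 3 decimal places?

Profile (r,z), 3 vertices: (4,25.5) (11.5,2.5) (15,39)
edge 0: (4,25.5)→(11.5,2.5)  cross = 4·2.5 − 11.5·25.5 = -283.2500; (r_i+r_j)·cross = 15.5·-283.2500 = -4390.3750
edge 1: (11.5,2.5)→(15,39)  cross = 11.5·39 − 15·2.5 = 411.0000; (r_i+r_j)·cross = 26.5·411.0000 = 10891.5000
edge 2: (15,39)→(4,25.5)  cross = 15·25.5 − 4·39 = 226.5000; (r_i+r_j)·cross = 19·226.5000 = 4303.5000
Σcross = 354.2500 → A = |Σcross|/2 = 177.1250 mm²
Σ(r_i+r_j)·cross = 10804.6250 → first moment M = |Σ|/6 = 1800.7708
R_c = M/A = 1800.7708/177.1250 = 10.1667 mm
θ = 151° = 2.635447 rad
V = θ·R_c·A = 2.635447·10.1667·177.1250 = 4745.836 mm³

Volume = 4745.836 mm³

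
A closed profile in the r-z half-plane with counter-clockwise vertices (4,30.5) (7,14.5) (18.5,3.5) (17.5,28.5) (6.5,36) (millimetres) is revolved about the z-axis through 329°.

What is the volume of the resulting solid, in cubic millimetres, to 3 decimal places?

Volume = 19229.926 mm³

Profile (r,z), 5 vertices: (4,30.5) (7,14.5) (18.5,3.5) (17.5,28.5) (6.5,36)
edge 0: (4,30.5)→(7,14.5)  cross = 4·14.5 − 7·30.5 = -155.5000; (r_i+r_j)·cross = 11·-155.5000 = -1710.5000
edge 1: (7,14.5)→(18.5,3.5)  cross = 7·3.5 − 18.5·14.5 = -243.7500; (r_i+r_j)·cross = 25.5·-243.7500 = -6215.6250
edge 2: (18.5,3.5)→(17.5,28.5)  cross = 18.5·28.5 − 17.5·3.5 = 466.0000; (r_i+r_j)·cross = 36·466.0000 = 16776.0000
edge 3: (17.5,28.5)→(6.5,36)  cross = 17.5·36 − 6.5·28.5 = 444.7500; (r_i+r_j)·cross = 24·444.7500 = 10674.0000
edge 4: (6.5,36)→(4,30.5)  cross = 6.5·30.5 − 4·36 = 54.2500; (r_i+r_j)·cross = 10.5·54.2500 = 569.6250
Σcross = 565.7500 → A = |Σcross|/2 = 282.8750 mm²
Σ(r_i+r_j)·cross = 20093.5000 → first moment M = |Σ|/6 = 3348.9167
R_c = M/A = 3348.9167/282.8750 = 11.8389 mm
θ = 329° = 5.742133 rad
V = θ·R_c·A = 5.742133·11.8389·282.8750 = 19229.926 mm³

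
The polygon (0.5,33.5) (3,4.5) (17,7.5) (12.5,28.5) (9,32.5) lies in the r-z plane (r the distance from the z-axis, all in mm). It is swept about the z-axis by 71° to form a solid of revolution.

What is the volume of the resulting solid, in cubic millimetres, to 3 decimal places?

Volume = 3311.254 mm³

Profile (r,z), 5 vertices: (0.5,33.5) (3,4.5) (17,7.5) (12.5,28.5) (9,32.5)
edge 0: (0.5,33.5)→(3,4.5)  cross = 0.5·4.5 − 3·33.5 = -98.2500; (r_i+r_j)·cross = 3.5·-98.2500 = -343.8750
edge 1: (3,4.5)→(17,7.5)  cross = 3·7.5 − 17·4.5 = -54.0000; (r_i+r_j)·cross = 20·-54.0000 = -1080.0000
edge 2: (17,7.5)→(12.5,28.5)  cross = 17·28.5 − 12.5·7.5 = 390.7500; (r_i+r_j)·cross = 29.5·390.7500 = 11527.1250
edge 3: (12.5,28.5)→(9,32.5)  cross = 12.5·32.5 − 9·28.5 = 149.7500; (r_i+r_j)·cross = 21.5·149.7500 = 3219.6250
edge 4: (9,32.5)→(0.5,33.5)  cross = 9·33.5 − 0.5·32.5 = 285.2500; (r_i+r_j)·cross = 9.5·285.2500 = 2709.8750
Σcross = 673.5000 → A = |Σcross|/2 = 336.7500 mm²
Σ(r_i+r_j)·cross = 16032.7500 → first moment M = |Σ|/6 = 2672.1250
R_c = M/A = 2672.1250/336.7500 = 7.9350 mm
θ = 71° = 1.239184 rad
V = θ·R_c·A = 1.239184·7.9350·336.7500 = 3311.254 mm³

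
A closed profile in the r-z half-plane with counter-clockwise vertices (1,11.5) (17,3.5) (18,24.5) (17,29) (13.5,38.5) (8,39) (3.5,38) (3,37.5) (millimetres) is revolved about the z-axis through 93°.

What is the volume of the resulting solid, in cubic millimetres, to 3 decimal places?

Volume = 7400.138 mm³

Profile (r,z), 8 vertices: (1,11.5) (17,3.5) (18,24.5) (17,29) (13.5,38.5) (8,39) (3.5,38) (3,37.5)
edge 0: (1,11.5)→(17,3.5)  cross = 1·3.5 − 17·11.5 = -192.0000; (r_i+r_j)·cross = 18·-192.0000 = -3456.0000
edge 1: (17,3.5)→(18,24.5)  cross = 17·24.5 − 18·3.5 = 353.5000; (r_i+r_j)·cross = 35·353.5000 = 12372.5000
edge 2: (18,24.5)→(17,29)  cross = 18·29 − 17·24.5 = 105.5000; (r_i+r_j)·cross = 35·105.5000 = 3692.5000
edge 3: (17,29)→(13.5,38.5)  cross = 17·38.5 − 13.5·29 = 263.0000; (r_i+r_j)·cross = 30.5·263.0000 = 8021.5000
edge 4: (13.5,38.5)→(8,39)  cross = 13.5·39 − 8·38.5 = 218.5000; (r_i+r_j)·cross = 21.5·218.5000 = 4697.7500
edge 5: (8,39)→(3.5,38)  cross = 8·38 − 3.5·39 = 167.5000; (r_i+r_j)·cross = 11.5·167.5000 = 1926.2500
edge 6: (3.5,38)→(3,37.5)  cross = 3.5·37.5 − 3·38 = 17.2500; (r_i+r_j)·cross = 6.5·17.2500 = 112.1250
edge 7: (3,37.5)→(1,11.5)  cross = 3·11.5 − 1·37.5 = -3.0000; (r_i+r_j)·cross = 4·-3.0000 = -12.0000
Σcross = 930.2500 → A = |Σcross|/2 = 465.1250 mm²
Σ(r_i+r_j)·cross = 27354.6250 → first moment M = |Σ|/6 = 4559.1042
R_c = M/A = 4559.1042/465.1250 = 9.8019 mm
θ = 93° = 1.623156 rad
V = θ·R_c·A = 1.623156·9.8019·465.1250 = 7400.138 mm³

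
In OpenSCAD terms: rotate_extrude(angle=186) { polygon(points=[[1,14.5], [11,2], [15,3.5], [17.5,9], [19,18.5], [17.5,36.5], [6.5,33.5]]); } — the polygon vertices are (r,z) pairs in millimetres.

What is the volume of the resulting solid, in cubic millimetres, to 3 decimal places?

Volume = 15490.726 mm³

Profile (r,z), 7 vertices: (1,14.5) (11,2) (15,3.5) (17.5,9) (19,18.5) (17.5,36.5) (6.5,33.5)
edge 0: (1,14.5)→(11,2)  cross = 1·2 − 11·14.5 = -157.5000; (r_i+r_j)·cross = 12·-157.5000 = -1890.0000
edge 1: (11,2)→(15,3.5)  cross = 11·3.5 − 15·2 = 8.5000; (r_i+r_j)·cross = 26·8.5000 = 221.0000
edge 2: (15,3.5)→(17.5,9)  cross = 15·9 − 17.5·3.5 = 73.7500; (r_i+r_j)·cross = 32.5·73.7500 = 2396.8750
edge 3: (17.5,9)→(19,18.5)  cross = 17.5·18.5 − 19·9 = 152.7500; (r_i+r_j)·cross = 36.5·152.7500 = 5575.3750
edge 4: (19,18.5)→(17.5,36.5)  cross = 19·36.5 − 17.5·18.5 = 369.7500; (r_i+r_j)·cross = 36.5·369.7500 = 13495.8750
edge 5: (17.5,36.5)→(6.5,33.5)  cross = 17.5·33.5 − 6.5·36.5 = 349.0000; (r_i+r_j)·cross = 24·349.0000 = 8376.0000
edge 6: (6.5,33.5)→(1,14.5)  cross = 6.5·14.5 − 1·33.5 = 60.7500; (r_i+r_j)·cross = 7.5·60.7500 = 455.6250
Σcross = 857.0000 → A = |Σcross|/2 = 428.5000 mm²
Σ(r_i+r_j)·cross = 28630.7500 → first moment M = |Σ|/6 = 4771.7917
R_c = M/A = 4771.7917/428.5000 = 11.1360 mm
θ = 186° = 3.246312 rad
V = θ·R_c·A = 3.246312·11.1360·428.5000 = 15490.726 mm³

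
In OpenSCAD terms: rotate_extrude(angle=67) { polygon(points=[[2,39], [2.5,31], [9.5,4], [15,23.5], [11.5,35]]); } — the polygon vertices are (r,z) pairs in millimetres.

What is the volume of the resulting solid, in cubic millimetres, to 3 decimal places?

Volume = 2394.579 mm³

Profile (r,z), 5 vertices: (2,39) (2.5,31) (9.5,4) (15,23.5) (11.5,35)
edge 0: (2,39)→(2.5,31)  cross = 2·31 − 2.5·39 = -35.5000; (r_i+r_j)·cross = 4.5·-35.5000 = -159.7500
edge 1: (2.5,31)→(9.5,4)  cross = 2.5·4 − 9.5·31 = -284.5000; (r_i+r_j)·cross = 12·-284.5000 = -3414.0000
edge 2: (9.5,4)→(15,23.5)  cross = 9.5·23.5 − 15·4 = 163.2500; (r_i+r_j)·cross = 24.5·163.2500 = 3999.6250
edge 3: (15,23.5)→(11.5,35)  cross = 15·35 − 11.5·23.5 = 254.7500; (r_i+r_j)·cross = 26.5·254.7500 = 6750.8750
edge 4: (11.5,35)→(2,39)  cross = 11.5·39 − 2·35 = 378.5000; (r_i+r_j)·cross = 13.5·378.5000 = 5109.7500
Σcross = 476.5000 → A = |Σcross|/2 = 238.2500 mm²
Σ(r_i+r_j)·cross = 12286.5000 → first moment M = |Σ|/6 = 2047.7500
R_c = M/A = 2047.7500/238.2500 = 8.5950 mm
θ = 67° = 1.169371 rad
V = θ·R_c·A = 1.169371·8.5950·238.2500 = 2394.579 mm³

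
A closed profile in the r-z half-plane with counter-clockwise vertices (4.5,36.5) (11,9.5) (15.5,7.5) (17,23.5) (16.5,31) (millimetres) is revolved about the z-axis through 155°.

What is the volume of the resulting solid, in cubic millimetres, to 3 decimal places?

Profile (r,z), 5 vertices: (4.5,36.5) (11,9.5) (15.5,7.5) (17,23.5) (16.5,31)
edge 0: (4.5,36.5)→(11,9.5)  cross = 4.5·9.5 − 11·36.5 = -358.7500; (r_i+r_j)·cross = 15.5·-358.7500 = -5560.6250
edge 1: (11,9.5)→(15.5,7.5)  cross = 11·7.5 − 15.5·9.5 = -64.7500; (r_i+r_j)·cross = 26.5·-64.7500 = -1715.8750
edge 2: (15.5,7.5)→(17,23.5)  cross = 15.5·23.5 − 17·7.5 = 236.7500; (r_i+r_j)·cross = 32.5·236.7500 = 7694.3750
edge 3: (17,23.5)→(16.5,31)  cross = 17·31 − 16.5·23.5 = 139.2500; (r_i+r_j)·cross = 33.5·139.2500 = 4664.8750
edge 4: (16.5,31)→(4.5,36.5)  cross = 16.5·36.5 − 4.5·31 = 462.7500; (r_i+r_j)·cross = 21·462.7500 = 9717.7500
Σcross = 415.2500 → A = |Σcross|/2 = 207.6250 mm²
Σ(r_i+r_j)·cross = 14800.5000 → first moment M = |Σ|/6 = 2466.7500
R_c = M/A = 2466.7500/207.6250 = 11.8808 mm
θ = 155° = 2.705260 rad
V = θ·R_c·A = 2.705260·11.8808·207.6250 = 6673.201 mm³

Volume = 6673.201 mm³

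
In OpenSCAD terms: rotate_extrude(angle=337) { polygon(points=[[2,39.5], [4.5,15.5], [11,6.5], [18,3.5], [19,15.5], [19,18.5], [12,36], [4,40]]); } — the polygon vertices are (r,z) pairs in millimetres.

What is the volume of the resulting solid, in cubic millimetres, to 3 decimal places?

Profile (r,z), 8 vertices: (2,39.5) (4.5,15.5) (11,6.5) (18,3.5) (19,15.5) (19,18.5) (12,36) (4,40)
edge 0: (2,39.5)→(4.5,15.5)  cross = 2·15.5 − 4.5·39.5 = -146.7500; (r_i+r_j)·cross = 6.5·-146.7500 = -953.8750
edge 1: (4.5,15.5)→(11,6.5)  cross = 4.5·6.5 − 11·15.5 = -141.2500; (r_i+r_j)·cross = 15.5·-141.2500 = -2189.3750
edge 2: (11,6.5)→(18,3.5)  cross = 11·3.5 − 18·6.5 = -78.5000; (r_i+r_j)·cross = 29·-78.5000 = -2276.5000
edge 3: (18,3.5)→(19,15.5)  cross = 18·15.5 − 19·3.5 = 212.5000; (r_i+r_j)·cross = 37·212.5000 = 7862.5000
edge 4: (19,15.5)→(19,18.5)  cross = 19·18.5 − 19·15.5 = 57.0000; (r_i+r_j)·cross = 38·57.0000 = 2166.0000
edge 5: (19,18.5)→(12,36)  cross = 19·36 − 12·18.5 = 462.0000; (r_i+r_j)·cross = 31·462.0000 = 14322.0000
edge 6: (12,36)→(4,40)  cross = 12·40 − 4·36 = 336.0000; (r_i+r_j)·cross = 16·336.0000 = 5376.0000
edge 7: (4,40)→(2,39.5)  cross = 4·39.5 − 2·40 = 78.0000; (r_i+r_j)·cross = 6·78.0000 = 468.0000
Σcross = 779.0000 → A = |Σcross|/2 = 389.5000 mm²
Σ(r_i+r_j)·cross = 24774.7500 → first moment M = |Σ|/6 = 4129.1250
R_c = M/A = 4129.1250/389.5000 = 10.6011 mm
θ = 337° = 5.881760 rad
V = θ·R_c·A = 5.881760·10.6011·389.5000 = 24286.521 mm³

Volume = 24286.521 mm³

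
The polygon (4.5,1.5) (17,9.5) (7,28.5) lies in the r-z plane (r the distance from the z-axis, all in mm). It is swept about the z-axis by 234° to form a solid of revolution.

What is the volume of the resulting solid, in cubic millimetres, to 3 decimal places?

Profile (r,z), 3 vertices: (4.5,1.5) (17,9.5) (7,28.5)
edge 0: (4.5,1.5)→(17,9.5)  cross = 4.5·9.5 − 17·1.5 = 17.2500; (r_i+r_j)·cross = 21.5·17.2500 = 370.8750
edge 1: (17,9.5)→(7,28.5)  cross = 17·28.5 − 7·9.5 = 418.0000; (r_i+r_j)·cross = 24·418.0000 = 10032.0000
edge 2: (7,28.5)→(4.5,1.5)  cross = 7·1.5 − 4.5·28.5 = -117.7500; (r_i+r_j)·cross = 11.5·-117.7500 = -1354.1250
Σcross = 317.5000 → A = |Σcross|/2 = 158.7500 mm²
Σ(r_i+r_j)·cross = 9048.7500 → first moment M = |Σ|/6 = 1508.1250
R_c = M/A = 1508.1250/158.7500 = 9.5000 mm
θ = 234° = 4.084070 rad
V = θ·R_c·A = 4.084070·9.5000·158.7500 = 6159.289 mm³

Volume = 6159.289 mm³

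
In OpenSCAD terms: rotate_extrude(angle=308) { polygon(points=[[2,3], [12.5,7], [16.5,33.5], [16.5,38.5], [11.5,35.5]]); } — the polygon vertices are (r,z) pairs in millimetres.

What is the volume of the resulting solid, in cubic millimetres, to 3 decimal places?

Profile (r,z), 5 vertices: (2,3) (12.5,7) (16.5,33.5) (16.5,38.5) (11.5,35.5)
edge 0: (2,3)→(12.5,7)  cross = 2·7 − 12.5·3 = -23.5000; (r_i+r_j)·cross = 14.5·-23.5000 = -340.7500
edge 1: (12.5,7)→(16.5,33.5)  cross = 12.5·33.5 − 16.5·7 = 303.2500; (r_i+r_j)·cross = 29·303.2500 = 8794.2500
edge 2: (16.5,33.5)→(16.5,38.5)  cross = 16.5·38.5 − 16.5·33.5 = 82.5000; (r_i+r_j)·cross = 33·82.5000 = 2722.5000
edge 3: (16.5,38.5)→(11.5,35.5)  cross = 16.5·35.5 − 11.5·38.5 = 143.0000; (r_i+r_j)·cross = 28·143.0000 = 4004.0000
edge 4: (11.5,35.5)→(2,3)  cross = 11.5·3 − 2·35.5 = -36.5000; (r_i+r_j)·cross = 13.5·-36.5000 = -492.7500
Σcross = 468.7500 → A = |Σcross|/2 = 234.3750 mm²
Σ(r_i+r_j)·cross = 14687.2500 → first moment M = |Σ|/6 = 2447.8750
R_c = M/A = 2447.8750/234.3750 = 10.4443 mm
θ = 308° = 5.375614 rad
V = θ·R_c·A = 5.375614·10.4443·234.3750 = 13158.831 mm³

Volume = 13158.831 mm³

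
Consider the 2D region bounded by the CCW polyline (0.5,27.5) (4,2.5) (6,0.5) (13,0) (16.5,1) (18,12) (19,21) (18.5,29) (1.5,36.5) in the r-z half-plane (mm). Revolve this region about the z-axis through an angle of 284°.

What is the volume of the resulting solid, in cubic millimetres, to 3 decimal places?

Profile (r,z), 9 vertices: (0.5,27.5) (4,2.5) (6,0.5) (13,0) (16.5,1) (18,12) (19,21) (18.5,29) (1.5,36.5)
edge 0: (0.5,27.5)→(4,2.5)  cross = 0.5·2.5 − 4·27.5 = -108.7500; (r_i+r_j)·cross = 4.5·-108.7500 = -489.3750
edge 1: (4,2.5)→(6,0.5)  cross = 4·0.5 − 6·2.5 = -13.0000; (r_i+r_j)·cross = 10·-13.0000 = -130.0000
edge 2: (6,0.5)→(13,0)  cross = 6·0 − 13·0.5 = -6.5000; (r_i+r_j)·cross = 19·-6.5000 = -123.5000
edge 3: (13,0)→(16.5,1)  cross = 13·1 − 16.5·0 = 13.0000; (r_i+r_j)·cross = 29.5·13.0000 = 383.5000
edge 4: (16.5,1)→(18,12)  cross = 16.5·12 − 18·1 = 180.0000; (r_i+r_j)·cross = 34.5·180.0000 = 6210.0000
edge 5: (18,12)→(19,21)  cross = 18·21 − 19·12 = 150.0000; (r_i+r_j)·cross = 37·150.0000 = 5550.0000
edge 6: (19,21)→(18.5,29)  cross = 19·29 − 18.5·21 = 162.5000; (r_i+r_j)·cross = 37.5·162.5000 = 6093.7500
edge 7: (18.5,29)→(1.5,36.5)  cross = 18.5·36.5 − 1.5·29 = 631.7500; (r_i+r_j)·cross = 20·631.7500 = 12635.0000
edge 8: (1.5,36.5)→(0.5,27.5)  cross = 1.5·27.5 − 0.5·36.5 = 23.0000; (r_i+r_j)·cross = 2·23.0000 = 46.0000
Σcross = 1032.0000 → A = |Σcross|/2 = 516.0000 mm²
Σ(r_i+r_j)·cross = 30175.3750 → first moment M = |Σ|/6 = 5029.2292
R_c = M/A = 5029.2292/516.0000 = 9.7466 mm
θ = 284° = 4.956735 rad
V = θ·R_c·A = 4.956735·9.7466·516.0000 = 24928.557 mm³

Volume = 24928.557 mm³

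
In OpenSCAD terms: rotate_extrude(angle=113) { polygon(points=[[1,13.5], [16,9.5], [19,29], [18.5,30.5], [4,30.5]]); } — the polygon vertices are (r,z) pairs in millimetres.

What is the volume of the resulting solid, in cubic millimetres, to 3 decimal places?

Profile (r,z), 5 vertices: (1,13.5) (16,9.5) (19,29) (18.5,30.5) (4,30.5)
edge 0: (1,13.5)→(16,9.5)  cross = 1·9.5 − 16·13.5 = -206.5000; (r_i+r_j)·cross = 17·-206.5000 = -3510.5000
edge 1: (16,9.5)→(19,29)  cross = 16·29 − 19·9.5 = 283.5000; (r_i+r_j)·cross = 35·283.5000 = 9922.5000
edge 2: (19,29)→(18.5,30.5)  cross = 19·30.5 − 18.5·29 = 43.0000; (r_i+r_j)·cross = 37.5·43.0000 = 1612.5000
edge 3: (18.5,30.5)→(4,30.5)  cross = 18.5·30.5 − 4·30.5 = 442.2500; (r_i+r_j)·cross = 22.5·442.2500 = 9950.6250
edge 4: (4,30.5)→(1,13.5)  cross = 4·13.5 − 1·30.5 = 23.5000; (r_i+r_j)·cross = 5·23.5000 = 117.5000
Σcross = 585.7500 → A = |Σcross|/2 = 292.8750 mm²
Σ(r_i+r_j)·cross = 18092.6250 → first moment M = |Σ|/6 = 3015.4375
R_c = M/A = 3015.4375/292.8750 = 10.2960 mm
θ = 113° = 1.972222 rad
V = θ·R_c·A = 1.972222·10.2960·292.8750 = 5947.112 mm³

Volume = 5947.112 mm³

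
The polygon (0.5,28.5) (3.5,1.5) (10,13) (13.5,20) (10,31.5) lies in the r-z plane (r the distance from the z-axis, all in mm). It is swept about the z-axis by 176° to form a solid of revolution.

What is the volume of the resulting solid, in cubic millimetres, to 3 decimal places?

Profile (r,z), 5 vertices: (0.5,28.5) (3.5,1.5) (10,13) (13.5,20) (10,31.5)
edge 0: (0.5,28.5)→(3.5,1.5)  cross = 0.5·1.5 − 3.5·28.5 = -99.0000; (r_i+r_j)·cross = 4·-99.0000 = -396.0000
edge 1: (3.5,1.5)→(10,13)  cross = 3.5·13 − 10·1.5 = 30.5000; (r_i+r_j)·cross = 13.5·30.5000 = 411.7500
edge 2: (10,13)→(13.5,20)  cross = 10·20 − 13.5·13 = 24.5000; (r_i+r_j)·cross = 23.5·24.5000 = 575.7500
edge 3: (13.5,20)→(10,31.5)  cross = 13.5·31.5 − 10·20 = 225.2500; (r_i+r_j)·cross = 23.5·225.2500 = 5293.3750
edge 4: (10,31.5)→(0.5,28.5)  cross = 10·28.5 − 0.5·31.5 = 269.2500; (r_i+r_j)·cross = 10.5·269.2500 = 2827.1250
Σcross = 450.5000 → A = |Σcross|/2 = 225.2500 mm²
Σ(r_i+r_j)·cross = 8712.0000 → first moment M = |Σ|/6 = 1452.0000
R_c = M/A = 1452.0000/225.2500 = 6.4462 mm
θ = 176° = 3.071779 rad
V = θ·R_c·A = 3.071779·6.4462·225.2500 = 4460.224 mm³

Volume = 4460.224 mm³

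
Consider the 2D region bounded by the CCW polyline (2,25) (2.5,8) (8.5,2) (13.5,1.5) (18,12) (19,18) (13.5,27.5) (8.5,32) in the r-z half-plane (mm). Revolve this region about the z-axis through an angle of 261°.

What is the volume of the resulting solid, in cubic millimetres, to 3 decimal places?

Profile (r,z), 8 vertices: (2,25) (2.5,8) (8.5,2) (13.5,1.5) (18,12) (19,18) (13.5,27.5) (8.5,32)
edge 0: (2,25)→(2.5,8)  cross = 2·8 − 2.5·25 = -46.5000; (r_i+r_j)·cross = 4.5·-46.5000 = -209.2500
edge 1: (2.5,8)→(8.5,2)  cross = 2.5·2 − 8.5·8 = -63.0000; (r_i+r_j)·cross = 11·-63.0000 = -693.0000
edge 2: (8.5,2)→(13.5,1.5)  cross = 8.5·1.5 − 13.5·2 = -14.2500; (r_i+r_j)·cross = 22·-14.2500 = -313.5000
edge 3: (13.5,1.5)→(18,12)  cross = 13.5·12 − 18·1.5 = 135.0000; (r_i+r_j)·cross = 31.5·135.0000 = 4252.5000
edge 4: (18,12)→(19,18)  cross = 18·18 − 19·12 = 96.0000; (r_i+r_j)·cross = 37·96.0000 = 3552.0000
edge 5: (19,18)→(13.5,27.5)  cross = 19·27.5 − 13.5·18 = 279.5000; (r_i+r_j)·cross = 32.5·279.5000 = 9083.7500
edge 6: (13.5,27.5)→(8.5,32)  cross = 13.5·32 − 8.5·27.5 = 198.2500; (r_i+r_j)·cross = 22·198.2500 = 4361.5000
edge 7: (8.5,32)→(2,25)  cross = 8.5·25 − 2·32 = 148.5000; (r_i+r_j)·cross = 10.5·148.5000 = 1559.2500
Σcross = 733.5000 → A = |Σcross|/2 = 366.7500 mm²
Σ(r_i+r_j)·cross = 21593.2500 → first moment M = |Σ|/6 = 3598.8750
R_c = M/A = 3598.8750/366.7500 = 9.8129 mm
θ = 261° = 4.555309 rad
V = θ·R_c·A = 4.555309·9.8129·366.7500 = 16393.989 mm³

Volume = 16393.989 mm³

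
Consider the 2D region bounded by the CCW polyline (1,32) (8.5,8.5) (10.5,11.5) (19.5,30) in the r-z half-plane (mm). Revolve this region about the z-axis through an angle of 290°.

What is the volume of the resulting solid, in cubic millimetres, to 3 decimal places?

Volume = 10593.414 mm³

Profile (r,z), 4 vertices: (1,32) (8.5,8.5) (10.5,11.5) (19.5,30)
edge 0: (1,32)→(8.5,8.5)  cross = 1·8.5 − 8.5·32 = -263.5000; (r_i+r_j)·cross = 9.5·-263.5000 = -2503.2500
edge 1: (8.5,8.5)→(10.5,11.5)  cross = 8.5·11.5 − 10.5·8.5 = 8.5000; (r_i+r_j)·cross = 19·8.5000 = 161.5000
edge 2: (10.5,11.5)→(19.5,30)  cross = 10.5·30 − 19.5·11.5 = 90.7500; (r_i+r_j)·cross = 30·90.7500 = 2722.5000
edge 3: (19.5,30)→(1,32)  cross = 19.5·32 − 1·30 = 594.0000; (r_i+r_j)·cross = 20.5·594.0000 = 12177.0000
Σcross = 429.7500 → A = |Σcross|/2 = 214.8750 mm²
Σ(r_i+r_j)·cross = 12557.7500 → first moment M = |Σ|/6 = 2092.9583
R_c = M/A = 2092.9583/214.8750 = 9.7404 mm
θ = 290° = 5.061455 rad
V = θ·R_c·A = 5.061455·9.7404·214.8750 = 10593.414 mm³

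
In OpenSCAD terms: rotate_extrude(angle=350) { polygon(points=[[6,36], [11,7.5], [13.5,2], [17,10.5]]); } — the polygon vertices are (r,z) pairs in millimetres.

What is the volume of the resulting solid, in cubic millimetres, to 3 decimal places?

Volume = 8149.706 mm³

Profile (r,z), 4 vertices: (6,36) (11,7.5) (13.5,2) (17,10.5)
edge 0: (6,36)→(11,7.5)  cross = 6·7.5 − 11·36 = -351.0000; (r_i+r_j)·cross = 17·-351.0000 = -5967.0000
edge 1: (11,7.5)→(13.5,2)  cross = 11·2 − 13.5·7.5 = -79.2500; (r_i+r_j)·cross = 24.5·-79.2500 = -1941.6250
edge 2: (13.5,2)→(17,10.5)  cross = 13.5·10.5 − 17·2 = 107.7500; (r_i+r_j)·cross = 30.5·107.7500 = 3286.3750
edge 3: (17,10.5)→(6,36)  cross = 17·36 − 6·10.5 = 549.0000; (r_i+r_j)·cross = 23·549.0000 = 12627.0000
Σcross = 226.5000 → A = |Σcross|/2 = 113.2500 mm²
Σ(r_i+r_j)·cross = 8004.7500 → first moment M = |Σ|/6 = 1334.1250
R_c = M/A = 1334.1250/113.2500 = 11.7804 mm
θ = 350° = 6.108652 rad
V = θ·R_c·A = 6.108652·11.7804·113.2500 = 8149.706 mm³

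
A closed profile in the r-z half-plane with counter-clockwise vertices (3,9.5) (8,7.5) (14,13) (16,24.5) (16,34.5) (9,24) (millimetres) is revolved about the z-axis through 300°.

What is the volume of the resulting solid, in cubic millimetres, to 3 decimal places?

Volume = 9214.466 mm³

Profile (r,z), 6 vertices: (3,9.5) (8,7.5) (14,13) (16,24.5) (16,34.5) (9,24)
edge 0: (3,9.5)→(8,7.5)  cross = 3·7.5 − 8·9.5 = -53.5000; (r_i+r_j)·cross = 11·-53.5000 = -588.5000
edge 1: (8,7.5)→(14,13)  cross = 8·13 − 14·7.5 = -1.0000; (r_i+r_j)·cross = 22·-1.0000 = -22.0000
edge 2: (14,13)→(16,24.5)  cross = 14·24.5 − 16·13 = 135.0000; (r_i+r_j)·cross = 30·135.0000 = 4050.0000
edge 3: (16,24.5)→(16,34.5)  cross = 16·34.5 − 16·24.5 = 160.0000; (r_i+r_j)·cross = 32·160.0000 = 5120.0000
edge 4: (16,34.5)→(9,24)  cross = 16·24 − 9·34.5 = 73.5000; (r_i+r_j)·cross = 25·73.5000 = 1837.5000
edge 5: (9,24)→(3,9.5)  cross = 9·9.5 − 3·24 = 13.5000; (r_i+r_j)·cross = 12·13.5000 = 162.0000
Σcross = 327.5000 → A = |Σcross|/2 = 163.7500 mm²
Σ(r_i+r_j)·cross = 10559.0000 → first moment M = |Σ|/6 = 1759.8333
R_c = M/A = 1759.8333/163.7500 = 10.7471 mm
θ = 300° = 5.235988 rad
V = θ·R_c·A = 5.235988·10.7471·163.7500 = 9214.466 mm³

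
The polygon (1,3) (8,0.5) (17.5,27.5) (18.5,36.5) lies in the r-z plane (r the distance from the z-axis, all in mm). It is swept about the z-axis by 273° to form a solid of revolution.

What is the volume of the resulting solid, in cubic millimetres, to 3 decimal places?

Profile (r,z), 4 vertices: (1,3) (8,0.5) (17.5,27.5) (18.5,36.5)
edge 0: (1,3)→(8,0.5)  cross = 1·0.5 − 8·3 = -23.5000; (r_i+r_j)·cross = 9·-23.5000 = -211.5000
edge 1: (8,0.5)→(17.5,27.5)  cross = 8·27.5 − 17.5·0.5 = 211.2500; (r_i+r_j)·cross = 25.5·211.2500 = 5386.8750
edge 2: (17.5,27.5)→(18.5,36.5)  cross = 17.5·36.5 − 18.5·27.5 = 130.0000; (r_i+r_j)·cross = 36·130.0000 = 4680.0000
edge 3: (18.5,36.5)→(1,3)  cross = 18.5·3 − 1·36.5 = 19.0000; (r_i+r_j)·cross = 19.5·19.0000 = 370.5000
Σcross = 336.7500 → A = |Σcross|/2 = 168.3750 mm²
Σ(r_i+r_j)·cross = 10225.8750 → first moment M = |Σ|/6 = 1704.3125
R_c = M/A = 1704.3125/168.3750 = 10.1221 mm
θ = 273° = 4.764749 rad
V = θ·R_c·A = 4.764749·10.1221·168.3750 = 8120.621 mm³

Volume = 8120.621 mm³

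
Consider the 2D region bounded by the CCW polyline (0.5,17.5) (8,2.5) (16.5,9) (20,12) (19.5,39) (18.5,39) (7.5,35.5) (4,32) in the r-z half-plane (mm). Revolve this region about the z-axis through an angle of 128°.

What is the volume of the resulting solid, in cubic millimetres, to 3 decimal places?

Volume = 12704.321 mm³

Profile (r,z), 8 vertices: (0.5,17.5) (8,2.5) (16.5,9) (20,12) (19.5,39) (18.5,39) (7.5,35.5) (4,32)
edge 0: (0.5,17.5)→(8,2.5)  cross = 0.5·2.5 − 8·17.5 = -138.7500; (r_i+r_j)·cross = 8.5·-138.7500 = -1179.3750
edge 1: (8,2.5)→(16.5,9)  cross = 8·9 − 16.5·2.5 = 30.7500; (r_i+r_j)·cross = 24.5·30.7500 = 753.3750
edge 2: (16.5,9)→(20,12)  cross = 16.5·12 − 20·9 = 18.0000; (r_i+r_j)·cross = 36.5·18.0000 = 657.0000
edge 3: (20,12)→(19.5,39)  cross = 20·39 − 19.5·12 = 546.0000; (r_i+r_j)·cross = 39.5·546.0000 = 21567.0000
edge 4: (19.5,39)→(18.5,39)  cross = 19.5·39 − 18.5·39 = 39.0000; (r_i+r_j)·cross = 38·39.0000 = 1482.0000
edge 5: (18.5,39)→(7.5,35.5)  cross = 18.5·35.5 − 7.5·39 = 364.2500; (r_i+r_j)·cross = 26·364.2500 = 9470.5000
edge 6: (7.5,35.5)→(4,32)  cross = 7.5·32 − 4·35.5 = 98.0000; (r_i+r_j)·cross = 11.5·98.0000 = 1127.0000
edge 7: (4,32)→(0.5,17.5)  cross = 4·17.5 − 0.5·32 = 54.0000; (r_i+r_j)·cross = 4.5·54.0000 = 243.0000
Σcross = 1011.2500 → A = |Σcross|/2 = 505.6250 mm²
Σ(r_i+r_j)·cross = 34120.5000 → first moment M = |Σ|/6 = 5686.7500
R_c = M/A = 5686.7500/505.6250 = 11.2470 mm
θ = 128° = 2.234021 rad
V = θ·R_c·A = 2.234021·11.2470·505.6250 = 12704.321 mm³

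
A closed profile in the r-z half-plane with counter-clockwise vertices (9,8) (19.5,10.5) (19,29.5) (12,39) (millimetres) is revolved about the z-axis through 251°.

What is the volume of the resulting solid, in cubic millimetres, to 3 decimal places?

Volume = 14132.111 mm³

Profile (r,z), 4 vertices: (9,8) (19.5,10.5) (19,29.5) (12,39)
edge 0: (9,8)→(19.5,10.5)  cross = 9·10.5 − 19.5·8 = -61.5000; (r_i+r_j)·cross = 28.5·-61.5000 = -1752.7500
edge 1: (19.5,10.5)→(19,29.5)  cross = 19.5·29.5 − 19·10.5 = 375.7500; (r_i+r_j)·cross = 38.5·375.7500 = 14466.3750
edge 2: (19,29.5)→(12,39)  cross = 19·39 − 12·29.5 = 387.0000; (r_i+r_j)·cross = 31·387.0000 = 11997.0000
edge 3: (12,39)→(9,8)  cross = 12·8 − 9·39 = -255.0000; (r_i+r_j)·cross = 21·-255.0000 = -5355.0000
Σcross = 446.2500 → A = |Σcross|/2 = 223.1250 mm²
Σ(r_i+r_j)·cross = 19355.6250 → first moment M = |Σ|/6 = 3225.9375
R_c = M/A = 3225.9375/223.1250 = 14.4580 mm
θ = 251° = 4.380776 rad
V = θ·R_c·A = 4.380776·14.4580·223.1250 = 14132.111 mm³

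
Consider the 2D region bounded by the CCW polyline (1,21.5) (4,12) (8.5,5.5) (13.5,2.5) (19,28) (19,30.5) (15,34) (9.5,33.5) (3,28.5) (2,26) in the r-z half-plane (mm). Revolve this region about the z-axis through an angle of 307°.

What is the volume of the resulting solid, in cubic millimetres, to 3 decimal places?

Volume = 20629.924 mm³

Profile (r,z), 10 vertices: (1,21.5) (4,12) (8.5,5.5) (13.5,2.5) (19,28) (19,30.5) (15,34) (9.5,33.5) (3,28.5) (2,26)
edge 0: (1,21.5)→(4,12)  cross = 1·12 − 4·21.5 = -74.0000; (r_i+r_j)·cross = 5·-74.0000 = -370.0000
edge 1: (4,12)→(8.5,5.5)  cross = 4·5.5 − 8.5·12 = -80.0000; (r_i+r_j)·cross = 12.5·-80.0000 = -1000.0000
edge 2: (8.5,5.5)→(13.5,2.5)  cross = 8.5·2.5 − 13.5·5.5 = -53.0000; (r_i+r_j)·cross = 22·-53.0000 = -1166.0000
edge 3: (13.5,2.5)→(19,28)  cross = 13.5·28 − 19·2.5 = 330.5000; (r_i+r_j)·cross = 32.5·330.5000 = 10741.2500
edge 4: (19,28)→(19,30.5)  cross = 19·30.5 − 19·28 = 47.5000; (r_i+r_j)·cross = 38·47.5000 = 1805.0000
edge 5: (19,30.5)→(15,34)  cross = 19·34 − 15·30.5 = 188.5000; (r_i+r_j)·cross = 34·188.5000 = 6409.0000
edge 6: (15,34)→(9.5,33.5)  cross = 15·33.5 − 9.5·34 = 179.5000; (r_i+r_j)·cross = 24.5·179.5000 = 4397.7500
edge 7: (9.5,33.5)→(3,28.5)  cross = 9.5·28.5 − 3·33.5 = 170.2500; (r_i+r_j)·cross = 12.5·170.2500 = 2128.1250
edge 8: (3,28.5)→(2,26)  cross = 3·26 − 2·28.5 = 21.0000; (r_i+r_j)·cross = 5·21.0000 = 105.0000
edge 9: (2,26)→(1,21.5)  cross = 2·21.5 − 1·26 = 17.0000; (r_i+r_j)·cross = 3·17.0000 = 51.0000
Σcross = 747.2500 → A = |Σcross|/2 = 373.6250 mm²
Σ(r_i+r_j)·cross = 23101.1250 → first moment M = |Σ|/6 = 3850.1875
R_c = M/A = 3850.1875/373.6250 = 10.3050 mm
θ = 307° = 5.358161 rad
V = θ·R_c·A = 5.358161·10.3050·373.6250 = 20629.924 mm³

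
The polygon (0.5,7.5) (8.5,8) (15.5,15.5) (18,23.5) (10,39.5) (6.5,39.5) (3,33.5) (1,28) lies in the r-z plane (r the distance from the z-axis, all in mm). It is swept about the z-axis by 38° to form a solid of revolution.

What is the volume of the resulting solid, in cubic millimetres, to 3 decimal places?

Volume = 2127.668 mm³

Profile (r,z), 8 vertices: (0.5,7.5) (8.5,8) (15.5,15.5) (18,23.5) (10,39.5) (6.5,39.5) (3,33.5) (1,28)
edge 0: (0.5,7.5)→(8.5,8)  cross = 0.5·8 − 8.5·7.5 = -59.7500; (r_i+r_j)·cross = 9·-59.7500 = -537.7500
edge 1: (8.5,8)→(15.5,15.5)  cross = 8.5·15.5 − 15.5·8 = 7.7500; (r_i+r_j)·cross = 24·7.7500 = 186.0000
edge 2: (15.5,15.5)→(18,23.5)  cross = 15.5·23.5 − 18·15.5 = 85.2500; (r_i+r_j)·cross = 33.5·85.2500 = 2855.8750
edge 3: (18,23.5)→(10,39.5)  cross = 18·39.5 − 10·23.5 = 476.0000; (r_i+r_j)·cross = 28·476.0000 = 13328.0000
edge 4: (10,39.5)→(6.5,39.5)  cross = 10·39.5 − 6.5·39.5 = 138.2500; (r_i+r_j)·cross = 16.5·138.2500 = 2281.1250
edge 5: (6.5,39.5)→(3,33.5)  cross = 6.5·33.5 − 3·39.5 = 99.2500; (r_i+r_j)·cross = 9.5·99.2500 = 942.8750
edge 6: (3,33.5)→(1,28)  cross = 3·28 − 1·33.5 = 50.5000; (r_i+r_j)·cross = 4·50.5000 = 202.0000
edge 7: (1,28)→(0.5,7.5)  cross = 1·7.5 − 0.5·28 = -6.5000; (r_i+r_j)·cross = 1.5·-6.5000 = -9.7500
Σcross = 790.7500 → A = |Σcross|/2 = 395.3750 mm²
Σ(r_i+r_j)·cross = 19248.3750 → first moment M = |Σ|/6 = 3208.0625
R_c = M/A = 3208.0625/395.3750 = 8.1140 mm
θ = 38° = 0.663225 rad
V = θ·R_c·A = 0.663225·8.1140·395.3750 = 2127.668 mm³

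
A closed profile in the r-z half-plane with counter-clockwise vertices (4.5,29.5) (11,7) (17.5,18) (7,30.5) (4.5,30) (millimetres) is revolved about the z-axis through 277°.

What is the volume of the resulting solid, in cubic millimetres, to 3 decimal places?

Profile (r,z), 5 vertices: (4.5,29.5) (11,7) (17.5,18) (7,30.5) (4.5,30)
edge 0: (4.5,29.5)→(11,7)  cross = 4.5·7 − 11·29.5 = -293.0000; (r_i+r_j)·cross = 15.5·-293.0000 = -4541.5000
edge 1: (11,7)→(17.5,18)  cross = 11·18 − 17.5·7 = 75.5000; (r_i+r_j)·cross = 28.5·75.5000 = 2151.7500
edge 2: (17.5,18)→(7,30.5)  cross = 17.5·30.5 − 7·18 = 407.7500; (r_i+r_j)·cross = 24.5·407.7500 = 9989.8750
edge 3: (7,30.5)→(4.5,30)  cross = 7·30 − 4.5·30.5 = 72.7500; (r_i+r_j)·cross = 11.5·72.7500 = 836.6250
edge 4: (4.5,30)→(4.5,29.5)  cross = 4.5·29.5 − 4.5·30 = -2.2500; (r_i+r_j)·cross = 9·-2.2500 = -20.2500
Σcross = 260.7500 → A = |Σcross|/2 = 130.3750 mm²
Σ(r_i+r_j)·cross = 8416.5000 → first moment M = |Σ|/6 = 1402.7500
R_c = M/A = 1402.7500/130.3750 = 10.7593 mm
θ = 277° = 4.834562 rad
V = θ·R_c·A = 4.834562·10.7593·130.3750 = 6781.682 mm³

Volume = 6781.682 mm³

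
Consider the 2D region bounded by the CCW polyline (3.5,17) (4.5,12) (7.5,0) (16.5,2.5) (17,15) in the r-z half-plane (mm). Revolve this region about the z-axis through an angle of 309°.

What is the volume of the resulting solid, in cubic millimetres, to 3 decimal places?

Volume = 9716.285 mm³

Profile (r,z), 5 vertices: (3.5,17) (4.5,12) (7.5,0) (16.5,2.5) (17,15)
edge 0: (3.5,17)→(4.5,12)  cross = 3.5·12 − 4.5·17 = -34.5000; (r_i+r_j)·cross = 8·-34.5000 = -276.0000
edge 1: (4.5,12)→(7.5,0)  cross = 4.5·0 − 7.5·12 = -90.0000; (r_i+r_j)·cross = 12·-90.0000 = -1080.0000
edge 2: (7.5,0)→(16.5,2.5)  cross = 7.5·2.5 − 16.5·0 = 18.7500; (r_i+r_j)·cross = 24·18.7500 = 450.0000
edge 3: (16.5,2.5)→(17,15)  cross = 16.5·15 − 17·2.5 = 205.0000; (r_i+r_j)·cross = 33.5·205.0000 = 6867.5000
edge 4: (17,15)→(3.5,17)  cross = 17·17 − 3.5·15 = 236.5000; (r_i+r_j)·cross = 20.5·236.5000 = 4848.2500
Σcross = 335.7500 → A = |Σcross|/2 = 167.8750 mm²
Σ(r_i+r_j)·cross = 10809.7500 → first moment M = |Σ|/6 = 1801.6250
R_c = M/A = 1801.6250/167.8750 = 10.7319 mm
θ = 309° = 5.393067 rad
V = θ·R_c·A = 5.393067·10.7319·167.8750 = 9716.285 mm³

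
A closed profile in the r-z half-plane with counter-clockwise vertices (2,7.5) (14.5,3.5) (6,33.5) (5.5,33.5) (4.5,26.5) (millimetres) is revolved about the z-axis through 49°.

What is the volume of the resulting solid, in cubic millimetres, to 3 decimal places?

Volume = 1121.182 mm³

Profile (r,z), 5 vertices: (2,7.5) (14.5,3.5) (6,33.5) (5.5,33.5) (4.5,26.5)
edge 0: (2,7.5)→(14.5,3.5)  cross = 2·3.5 − 14.5·7.5 = -101.7500; (r_i+r_j)·cross = 16.5·-101.7500 = -1678.8750
edge 1: (14.5,3.5)→(6,33.5)  cross = 14.5·33.5 − 6·3.5 = 464.7500; (r_i+r_j)·cross = 20.5·464.7500 = 9527.3750
edge 2: (6,33.5)→(5.5,33.5)  cross = 6·33.5 − 5.5·33.5 = 16.7500; (r_i+r_j)·cross = 11.5·16.7500 = 192.6250
edge 3: (5.5,33.5)→(4.5,26.5)  cross = 5.5·26.5 − 4.5·33.5 = -5.0000; (r_i+r_j)·cross = 10·-5.0000 = -50.0000
edge 4: (4.5,26.5)→(2,7.5)  cross = 4.5·7.5 − 2·26.5 = -19.2500; (r_i+r_j)·cross = 6.5·-19.2500 = -125.1250
Σcross = 355.5000 → A = |Σcross|/2 = 177.7500 mm²
Σ(r_i+r_j)·cross = 7866.0000 → first moment M = |Σ|/6 = 1311.0000
R_c = M/A = 1311.0000/177.7500 = 7.3755 mm
θ = 49° = 0.855211 rad
V = θ·R_c·A = 0.855211·7.3755·177.7500 = 1121.182 mm³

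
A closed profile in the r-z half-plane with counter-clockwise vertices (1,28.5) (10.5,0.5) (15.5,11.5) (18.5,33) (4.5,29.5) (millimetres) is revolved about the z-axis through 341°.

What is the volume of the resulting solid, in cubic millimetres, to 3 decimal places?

Profile (r,z), 5 vertices: (1,28.5) (10.5,0.5) (15.5,11.5) (18.5,33) (4.5,29.5)
edge 0: (1,28.5)→(10.5,0.5)  cross = 1·0.5 − 10.5·28.5 = -298.7500; (r_i+r_j)·cross = 11.5·-298.7500 = -3435.6250
edge 1: (10.5,0.5)→(15.5,11.5)  cross = 10.5·11.5 − 15.5·0.5 = 113.0000; (r_i+r_j)·cross = 26·113.0000 = 2938.0000
edge 2: (15.5,11.5)→(18.5,33)  cross = 15.5·33 − 18.5·11.5 = 298.7500; (r_i+r_j)·cross = 34·298.7500 = 10157.5000
edge 3: (18.5,33)→(4.5,29.5)  cross = 18.5·29.5 − 4.5·33 = 397.2500; (r_i+r_j)·cross = 23·397.2500 = 9136.7500
edge 4: (4.5,29.5)→(1,28.5)  cross = 4.5·28.5 − 1·29.5 = 98.7500; (r_i+r_j)·cross = 5.5·98.7500 = 543.1250
Σcross = 609.0000 → A = |Σcross|/2 = 304.5000 mm²
Σ(r_i+r_j)·cross = 19339.7500 → first moment M = |Σ|/6 = 3223.2917
R_c = M/A = 3223.2917/304.5000 = 10.5855 mm
θ = 341° = 5.951573 rad
V = θ·R_c·A = 5.951573·10.5855·304.5000 = 19183.655 mm³

Volume = 19183.655 mm³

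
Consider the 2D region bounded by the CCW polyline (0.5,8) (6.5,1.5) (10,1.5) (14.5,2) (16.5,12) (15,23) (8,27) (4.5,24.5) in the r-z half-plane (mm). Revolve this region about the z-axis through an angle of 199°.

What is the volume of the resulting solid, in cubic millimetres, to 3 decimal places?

Volume = 9435.541 mm³

Profile (r,z), 8 vertices: (0.5,8) (6.5,1.5) (10,1.5) (14.5,2) (16.5,12) (15,23) (8,27) (4.5,24.5)
edge 0: (0.5,8)→(6.5,1.5)  cross = 0.5·1.5 − 6.5·8 = -51.2500; (r_i+r_j)·cross = 7·-51.2500 = -358.7500
edge 1: (6.5,1.5)→(10,1.5)  cross = 6.5·1.5 − 10·1.5 = -5.2500; (r_i+r_j)·cross = 16.5·-5.2500 = -86.6250
edge 2: (10,1.5)→(14.5,2)  cross = 10·2 − 14.5·1.5 = -1.7500; (r_i+r_j)·cross = 24.5·-1.7500 = -42.8750
edge 3: (14.5,2)→(16.5,12)  cross = 14.5·12 − 16.5·2 = 141.0000; (r_i+r_j)·cross = 31·141.0000 = 4371.0000
edge 4: (16.5,12)→(15,23)  cross = 16.5·23 − 15·12 = 199.5000; (r_i+r_j)·cross = 31.5·199.5000 = 6284.2500
edge 5: (15,23)→(8,27)  cross = 15·27 − 8·23 = 221.0000; (r_i+r_j)·cross = 23·221.0000 = 5083.0000
edge 6: (8,27)→(4.5,24.5)  cross = 8·24.5 − 4.5·27 = 74.5000; (r_i+r_j)·cross = 12.5·74.5000 = 931.2500
edge 7: (4.5,24.5)→(0.5,8)  cross = 4.5·8 − 0.5·24.5 = 23.7500; (r_i+r_j)·cross = 5·23.7500 = 118.7500
Σcross = 601.5000 → A = |Σcross|/2 = 300.7500 mm²
Σ(r_i+r_j)·cross = 16300.0000 → first moment M = |Σ|/6 = 2716.6667
R_c = M/A = 2716.6667/300.7500 = 9.0330 mm
θ = 199° = 3.473205 rad
V = θ·R_c·A = 3.473205·9.0330·300.7500 = 9435.541 mm³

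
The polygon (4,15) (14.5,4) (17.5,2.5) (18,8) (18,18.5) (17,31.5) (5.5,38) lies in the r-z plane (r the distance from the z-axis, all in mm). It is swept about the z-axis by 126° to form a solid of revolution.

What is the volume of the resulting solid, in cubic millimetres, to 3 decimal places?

Volume = 8863.487 mm³

Profile (r,z), 7 vertices: (4,15) (14.5,4) (17.5,2.5) (18,8) (18,18.5) (17,31.5) (5.5,38)
edge 0: (4,15)→(14.5,4)  cross = 4·4 − 14.5·15 = -201.5000; (r_i+r_j)·cross = 18.5·-201.5000 = -3727.7500
edge 1: (14.5,4)→(17.5,2.5)  cross = 14.5·2.5 − 17.5·4 = -33.7500; (r_i+r_j)·cross = 32·-33.7500 = -1080.0000
edge 2: (17.5,2.5)→(18,8)  cross = 17.5·8 − 18·2.5 = 95.0000; (r_i+r_j)·cross = 35.5·95.0000 = 3372.5000
edge 3: (18,8)→(18,18.5)  cross = 18·18.5 − 18·8 = 189.0000; (r_i+r_j)·cross = 36·189.0000 = 6804.0000
edge 4: (18,18.5)→(17,31.5)  cross = 18·31.5 − 17·18.5 = 252.5000; (r_i+r_j)·cross = 35·252.5000 = 8837.5000
edge 5: (17,31.5)→(5.5,38)  cross = 17·38 − 5.5·31.5 = 472.7500; (r_i+r_j)·cross = 22.5·472.7500 = 10636.8750
edge 6: (5.5,38)→(4,15)  cross = 5.5·15 − 4·38 = -69.5000; (r_i+r_j)·cross = 9.5·-69.5000 = -660.2500
Σcross = 704.5000 → A = |Σcross|/2 = 352.2500 mm²
Σ(r_i+r_j)·cross = 24182.8750 → first moment M = |Σ|/6 = 4030.4792
R_c = M/A = 4030.4792/352.2500 = 11.4421 mm
θ = 126° = 2.199115 rad
V = θ·R_c·A = 2.199115·11.4421·352.2500 = 8863.487 mm³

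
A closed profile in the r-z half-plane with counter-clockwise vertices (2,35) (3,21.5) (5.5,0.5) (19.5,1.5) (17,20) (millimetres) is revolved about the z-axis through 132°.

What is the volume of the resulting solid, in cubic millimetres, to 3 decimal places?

Volume = 8642.980 mm³

Profile (r,z), 5 vertices: (2,35) (3,21.5) (5.5,0.5) (19.5,1.5) (17,20)
edge 0: (2,35)→(3,21.5)  cross = 2·21.5 − 3·35 = -62.0000; (r_i+r_j)·cross = 5·-62.0000 = -310.0000
edge 1: (3,21.5)→(5.5,0.5)  cross = 3·0.5 − 5.5·21.5 = -116.7500; (r_i+r_j)·cross = 8.5·-116.7500 = -992.3750
edge 2: (5.5,0.5)→(19.5,1.5)  cross = 5.5·1.5 − 19.5·0.5 = -1.5000; (r_i+r_j)·cross = 25·-1.5000 = -37.5000
edge 3: (19.5,1.5)→(17,20)  cross = 19.5·20 − 17·1.5 = 364.5000; (r_i+r_j)·cross = 36.5·364.5000 = 13304.2500
edge 4: (17,20)→(2,35)  cross = 17·35 − 2·20 = 555.0000; (r_i+r_j)·cross = 19·555.0000 = 10545.0000
Σcross = 739.2500 → A = |Σcross|/2 = 369.6250 mm²
Σ(r_i+r_j)·cross = 22509.3750 → first moment M = |Σ|/6 = 3751.5625
R_c = M/A = 3751.5625/369.6250 = 10.1496 mm
θ = 132° = 2.303835 rad
V = θ·R_c·A = 2.303835·10.1496·369.6250 = 8642.980 mm³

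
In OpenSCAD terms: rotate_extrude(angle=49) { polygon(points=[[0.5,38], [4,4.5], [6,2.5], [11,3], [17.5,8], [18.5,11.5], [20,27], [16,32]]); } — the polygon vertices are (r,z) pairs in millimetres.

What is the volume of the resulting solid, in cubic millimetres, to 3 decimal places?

Profile (r,z), 8 vertices: (0.5,38) (4,4.5) (6,2.5) (11,3) (17.5,8) (18.5,11.5) (20,27) (16,32)
edge 0: (0.5,38)→(4,4.5)  cross = 0.5·4.5 − 4·38 = -149.7500; (r_i+r_j)·cross = 4.5·-149.7500 = -673.8750
edge 1: (4,4.5)→(6,2.5)  cross = 4·2.5 − 6·4.5 = -17.0000; (r_i+r_j)·cross = 10·-17.0000 = -170.0000
edge 2: (6,2.5)→(11,3)  cross = 6·3 − 11·2.5 = -9.5000; (r_i+r_j)·cross = 17·-9.5000 = -161.5000
edge 3: (11,3)→(17.5,8)  cross = 11·8 − 17.5·3 = 35.5000; (r_i+r_j)·cross = 28.5·35.5000 = 1011.7500
edge 4: (17.5,8)→(18.5,11.5)  cross = 17.5·11.5 − 18.5·8 = 53.2500; (r_i+r_j)·cross = 36·53.2500 = 1917.0000
edge 5: (18.5,11.5)→(20,27)  cross = 18.5·27 − 20·11.5 = 269.5000; (r_i+r_j)·cross = 38.5·269.5000 = 10375.7500
edge 6: (20,27)→(16,32)  cross = 20·32 − 16·27 = 208.0000; (r_i+r_j)·cross = 36·208.0000 = 7488.0000
edge 7: (16,32)→(0.5,38)  cross = 16·38 − 0.5·32 = 592.0000; (r_i+r_j)·cross = 16.5·592.0000 = 9768.0000
Σcross = 982.0000 → A = |Σcross|/2 = 491.0000 mm²
Σ(r_i+r_j)·cross = 29555.1250 → first moment M = |Σ|/6 = 4925.8542
R_c = M/A = 4925.8542/491.0000 = 10.0323 mm
θ = 49° = 0.855211 rad
V = θ·R_c·A = 0.855211·10.0323·491.0000 = 4212.646 mm³

Volume = 4212.646 mm³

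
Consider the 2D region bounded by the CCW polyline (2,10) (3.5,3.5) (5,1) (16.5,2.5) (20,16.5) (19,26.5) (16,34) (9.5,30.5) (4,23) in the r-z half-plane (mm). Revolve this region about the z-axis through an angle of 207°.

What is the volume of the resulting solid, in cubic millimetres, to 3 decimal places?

Volume = 17727.487 mm³

Profile (r,z), 9 vertices: (2,10) (3.5,3.5) (5,1) (16.5,2.5) (20,16.5) (19,26.5) (16,34) (9.5,30.5) (4,23)
edge 0: (2,10)→(3.5,3.5)  cross = 2·3.5 − 3.5·10 = -28.0000; (r_i+r_j)·cross = 5.5·-28.0000 = -154.0000
edge 1: (3.5,3.5)→(5,1)  cross = 3.5·1 − 5·3.5 = -14.0000; (r_i+r_j)·cross = 8.5·-14.0000 = -119.0000
edge 2: (5,1)→(16.5,2.5)  cross = 5·2.5 − 16.5·1 = -4.0000; (r_i+r_j)·cross = 21.5·-4.0000 = -86.0000
edge 3: (16.5,2.5)→(20,16.5)  cross = 16.5·16.5 − 20·2.5 = 222.2500; (r_i+r_j)·cross = 36.5·222.2500 = 8112.1250
edge 4: (20,16.5)→(19,26.5)  cross = 20·26.5 − 19·16.5 = 216.5000; (r_i+r_j)·cross = 39·216.5000 = 8443.5000
edge 5: (19,26.5)→(16,34)  cross = 19·34 − 16·26.5 = 222.0000; (r_i+r_j)·cross = 35·222.0000 = 7770.0000
edge 6: (16,34)→(9.5,30.5)  cross = 16·30.5 − 9.5·34 = 165.0000; (r_i+r_j)·cross = 25.5·165.0000 = 4207.5000
edge 7: (9.5,30.5)→(4,23)  cross = 9.5·23 − 4·30.5 = 96.5000; (r_i+r_j)·cross = 13.5·96.5000 = 1302.7500
edge 8: (4,23)→(2,10)  cross = 4·10 − 2·23 = -6.0000; (r_i+r_j)·cross = 6·-6.0000 = -36.0000
Σcross = 870.2500 → A = |Σcross|/2 = 435.1250 mm²
Σ(r_i+r_j)·cross = 29440.8750 → first moment M = |Σ|/6 = 4906.8125
R_c = M/A = 4906.8125/435.1250 = 11.2768 mm
θ = 207° = 3.612832 rad
V = θ·R_c·A = 3.612832·11.2768·435.1250 = 17727.487 mm³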